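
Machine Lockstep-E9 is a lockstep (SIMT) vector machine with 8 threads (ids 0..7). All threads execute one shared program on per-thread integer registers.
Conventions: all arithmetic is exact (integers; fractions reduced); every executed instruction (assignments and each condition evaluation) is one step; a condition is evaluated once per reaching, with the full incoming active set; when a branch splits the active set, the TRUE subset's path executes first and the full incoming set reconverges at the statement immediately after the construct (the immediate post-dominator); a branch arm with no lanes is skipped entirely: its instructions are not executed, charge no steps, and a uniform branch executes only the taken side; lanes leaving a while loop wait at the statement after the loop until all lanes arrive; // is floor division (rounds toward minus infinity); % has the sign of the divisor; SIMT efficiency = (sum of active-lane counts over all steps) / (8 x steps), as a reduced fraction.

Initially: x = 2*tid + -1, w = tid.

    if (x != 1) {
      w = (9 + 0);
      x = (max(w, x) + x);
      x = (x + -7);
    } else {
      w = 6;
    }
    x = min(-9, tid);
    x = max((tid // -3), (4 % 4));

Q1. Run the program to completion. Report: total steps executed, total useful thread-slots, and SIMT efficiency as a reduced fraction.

Answer: 7 steps, 46 useful, 23/28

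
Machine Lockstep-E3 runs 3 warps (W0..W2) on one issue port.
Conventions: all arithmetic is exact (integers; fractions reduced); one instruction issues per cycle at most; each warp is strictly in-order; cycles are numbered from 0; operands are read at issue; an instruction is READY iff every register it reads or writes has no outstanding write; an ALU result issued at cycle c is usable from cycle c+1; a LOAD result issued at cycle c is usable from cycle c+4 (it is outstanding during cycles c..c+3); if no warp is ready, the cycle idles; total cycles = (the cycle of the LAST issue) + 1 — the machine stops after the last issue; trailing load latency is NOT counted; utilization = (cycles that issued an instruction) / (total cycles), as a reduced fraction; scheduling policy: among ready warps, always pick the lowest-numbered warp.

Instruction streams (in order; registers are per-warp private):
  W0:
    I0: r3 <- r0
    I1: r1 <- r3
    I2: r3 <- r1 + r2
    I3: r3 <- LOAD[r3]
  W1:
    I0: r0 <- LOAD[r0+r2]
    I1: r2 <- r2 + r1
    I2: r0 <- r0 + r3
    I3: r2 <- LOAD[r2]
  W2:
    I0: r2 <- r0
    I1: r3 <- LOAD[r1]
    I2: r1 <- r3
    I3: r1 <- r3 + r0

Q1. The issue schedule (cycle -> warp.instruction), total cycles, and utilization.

cycle 0: W0.I0
cycle 1: W0.I1
cycle 2: W0.I2
cycle 3: W0.I3
cycle 4: W1.I0
cycle 5: W1.I1
cycle 6: W2.I0
cycle 7: W2.I1
cycle 8: W1.I2
cycle 9: W1.I3
cycle 10: idle
cycle 11: W2.I2
cycle 12: W2.I3

Answer: 13 cycles, utilization 12/13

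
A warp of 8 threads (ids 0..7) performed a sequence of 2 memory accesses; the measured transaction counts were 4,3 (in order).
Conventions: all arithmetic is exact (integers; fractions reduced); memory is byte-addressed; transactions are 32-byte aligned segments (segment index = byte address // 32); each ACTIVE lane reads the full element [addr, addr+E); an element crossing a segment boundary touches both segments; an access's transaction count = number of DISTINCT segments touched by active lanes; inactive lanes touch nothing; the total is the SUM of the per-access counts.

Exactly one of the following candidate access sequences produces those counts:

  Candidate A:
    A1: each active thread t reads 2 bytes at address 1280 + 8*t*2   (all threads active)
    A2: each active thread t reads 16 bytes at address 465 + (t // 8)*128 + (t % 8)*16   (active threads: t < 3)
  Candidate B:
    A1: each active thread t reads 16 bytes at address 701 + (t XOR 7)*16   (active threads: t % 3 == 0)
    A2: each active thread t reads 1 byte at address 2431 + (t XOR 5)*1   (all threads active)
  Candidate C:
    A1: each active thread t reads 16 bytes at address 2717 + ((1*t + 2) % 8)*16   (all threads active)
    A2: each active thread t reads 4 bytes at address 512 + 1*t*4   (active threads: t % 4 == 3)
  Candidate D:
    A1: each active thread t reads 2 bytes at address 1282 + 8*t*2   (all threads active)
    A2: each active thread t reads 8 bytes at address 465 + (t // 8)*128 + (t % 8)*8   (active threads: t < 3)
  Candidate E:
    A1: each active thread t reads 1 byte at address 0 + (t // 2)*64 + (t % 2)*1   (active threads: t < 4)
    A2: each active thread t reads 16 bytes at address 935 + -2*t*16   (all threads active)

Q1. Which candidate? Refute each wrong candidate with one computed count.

B: A2 gives 2 transactions, not 3
C: A1 gives 5 transactions, not 4
D: A2 gives 2 transactions, not 3
E: A1 gives 2 transactions, not 4
A: all counts match (4,3)

Answer: A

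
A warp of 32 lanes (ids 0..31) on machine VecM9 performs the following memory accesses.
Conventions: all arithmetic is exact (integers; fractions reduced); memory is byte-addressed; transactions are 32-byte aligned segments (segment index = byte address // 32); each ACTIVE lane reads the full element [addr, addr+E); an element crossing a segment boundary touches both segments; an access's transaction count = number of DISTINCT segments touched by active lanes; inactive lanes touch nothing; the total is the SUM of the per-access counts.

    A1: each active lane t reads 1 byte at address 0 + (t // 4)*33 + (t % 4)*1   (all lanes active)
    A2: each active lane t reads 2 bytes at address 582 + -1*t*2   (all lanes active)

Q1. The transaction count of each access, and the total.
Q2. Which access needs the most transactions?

A1: 8 transactions
A2: 3 transactions

Answer: 8,3; total 11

Answer: A1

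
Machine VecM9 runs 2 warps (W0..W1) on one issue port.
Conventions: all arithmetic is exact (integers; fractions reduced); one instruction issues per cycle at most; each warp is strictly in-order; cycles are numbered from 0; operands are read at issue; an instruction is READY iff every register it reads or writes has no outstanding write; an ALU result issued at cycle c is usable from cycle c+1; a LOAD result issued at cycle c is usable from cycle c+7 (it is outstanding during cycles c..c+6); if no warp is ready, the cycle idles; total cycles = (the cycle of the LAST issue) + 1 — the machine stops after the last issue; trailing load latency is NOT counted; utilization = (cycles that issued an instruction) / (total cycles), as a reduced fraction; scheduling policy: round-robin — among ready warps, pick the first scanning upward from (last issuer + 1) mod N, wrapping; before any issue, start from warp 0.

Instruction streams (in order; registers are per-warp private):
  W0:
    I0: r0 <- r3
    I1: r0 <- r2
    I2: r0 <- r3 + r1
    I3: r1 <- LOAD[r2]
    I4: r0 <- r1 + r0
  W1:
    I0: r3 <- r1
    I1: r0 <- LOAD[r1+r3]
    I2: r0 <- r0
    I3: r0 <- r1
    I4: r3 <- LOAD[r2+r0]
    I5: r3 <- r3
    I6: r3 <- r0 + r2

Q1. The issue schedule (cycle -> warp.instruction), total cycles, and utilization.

cycle 0: W0.I0
cycle 1: W1.I0
cycle 2: W0.I1
cycle 3: W1.I1
cycle 4: W0.I2
cycle 5: W0.I3
cycle 6: idle
cycle 7: idle
cycle 8: idle
cycle 9: idle
cycle 10: W1.I2
cycle 11: W1.I3
cycle 12: W0.I4
cycle 13: W1.I4
cycle 14: idle
cycle 15: idle
cycle 16: idle
cycle 17: idle
cycle 18: idle
cycle 19: idle
cycle 20: W1.I5
cycle 21: W1.I6

Answer: 22 cycles, utilization 6/11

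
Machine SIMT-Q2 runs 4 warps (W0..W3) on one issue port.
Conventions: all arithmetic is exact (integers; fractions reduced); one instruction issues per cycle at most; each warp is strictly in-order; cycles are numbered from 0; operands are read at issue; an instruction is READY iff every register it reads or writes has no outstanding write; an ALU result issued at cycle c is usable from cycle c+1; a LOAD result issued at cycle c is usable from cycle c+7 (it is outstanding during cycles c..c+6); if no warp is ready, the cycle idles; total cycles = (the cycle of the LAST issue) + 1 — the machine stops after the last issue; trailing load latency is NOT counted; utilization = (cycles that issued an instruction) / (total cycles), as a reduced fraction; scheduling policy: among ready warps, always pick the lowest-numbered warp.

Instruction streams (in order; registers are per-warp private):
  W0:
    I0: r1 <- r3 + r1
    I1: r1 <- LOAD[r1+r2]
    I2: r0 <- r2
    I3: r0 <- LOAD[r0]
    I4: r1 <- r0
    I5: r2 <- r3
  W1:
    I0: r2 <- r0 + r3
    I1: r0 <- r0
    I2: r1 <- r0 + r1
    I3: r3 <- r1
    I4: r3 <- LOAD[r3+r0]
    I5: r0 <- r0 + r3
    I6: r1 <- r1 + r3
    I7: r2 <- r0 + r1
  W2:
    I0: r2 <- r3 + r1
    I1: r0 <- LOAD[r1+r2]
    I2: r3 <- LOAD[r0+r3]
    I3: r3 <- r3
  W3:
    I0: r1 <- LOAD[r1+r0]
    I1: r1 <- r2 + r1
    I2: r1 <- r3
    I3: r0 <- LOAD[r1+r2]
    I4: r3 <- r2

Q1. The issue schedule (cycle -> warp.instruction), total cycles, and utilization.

cycle 0: W0.I0
cycle 1: W0.I1
cycle 2: W0.I2
cycle 3: W0.I3
cycle 4: W1.I0
cycle 5: W1.I1
cycle 6: W1.I2
cycle 7: W1.I3
cycle 8: W1.I4
cycle 9: W2.I0
cycle 10: W0.I4
cycle 11: W0.I5
cycle 12: W2.I1
cycle 13: W3.I0
cycle 14: idle
cycle 15: W1.I5
cycle 16: W1.I6
cycle 17: W1.I7
cycle 18: idle
cycle 19: W2.I2
cycle 20: W3.I1
cycle 21: W3.I2
cycle 22: W3.I3
cycle 23: W3.I4
cycle 24: idle
cycle 25: idle
cycle 26: W2.I3

Answer: 27 cycles, utilization 23/27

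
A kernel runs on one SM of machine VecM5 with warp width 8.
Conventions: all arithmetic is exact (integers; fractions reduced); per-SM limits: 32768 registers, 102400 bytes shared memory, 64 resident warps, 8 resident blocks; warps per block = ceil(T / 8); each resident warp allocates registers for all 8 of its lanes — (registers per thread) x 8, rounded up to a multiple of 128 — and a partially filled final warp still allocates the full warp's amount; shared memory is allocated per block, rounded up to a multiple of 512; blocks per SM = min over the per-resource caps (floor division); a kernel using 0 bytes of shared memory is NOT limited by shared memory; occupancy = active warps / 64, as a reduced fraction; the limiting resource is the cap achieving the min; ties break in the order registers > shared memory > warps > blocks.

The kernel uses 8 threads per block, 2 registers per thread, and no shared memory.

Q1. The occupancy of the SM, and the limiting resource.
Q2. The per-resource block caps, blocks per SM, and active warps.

Answer: occupancy 1/8, limited by blocks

registers: 256 blocks
shared memory: no limit (kernel uses none)
warps: 64 blocks
blocks: 8 blocks

Answer: 8 blocks, 8 active warps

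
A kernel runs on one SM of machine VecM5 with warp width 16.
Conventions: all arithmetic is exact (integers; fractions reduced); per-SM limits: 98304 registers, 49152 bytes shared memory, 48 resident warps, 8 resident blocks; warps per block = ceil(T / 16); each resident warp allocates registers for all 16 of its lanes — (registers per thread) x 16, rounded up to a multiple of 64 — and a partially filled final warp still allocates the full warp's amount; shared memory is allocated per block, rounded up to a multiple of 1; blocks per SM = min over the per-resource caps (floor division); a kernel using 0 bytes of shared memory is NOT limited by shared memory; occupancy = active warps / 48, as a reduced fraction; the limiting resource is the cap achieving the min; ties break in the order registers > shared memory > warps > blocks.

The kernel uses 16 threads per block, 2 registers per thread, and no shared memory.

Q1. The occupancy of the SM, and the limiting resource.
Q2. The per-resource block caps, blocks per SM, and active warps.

Answer: occupancy 1/6, limited by blocks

registers: 1536 blocks
shared memory: no limit (kernel uses none)
warps: 48 blocks
blocks: 8 blocks

Answer: 8 blocks, 8 active warps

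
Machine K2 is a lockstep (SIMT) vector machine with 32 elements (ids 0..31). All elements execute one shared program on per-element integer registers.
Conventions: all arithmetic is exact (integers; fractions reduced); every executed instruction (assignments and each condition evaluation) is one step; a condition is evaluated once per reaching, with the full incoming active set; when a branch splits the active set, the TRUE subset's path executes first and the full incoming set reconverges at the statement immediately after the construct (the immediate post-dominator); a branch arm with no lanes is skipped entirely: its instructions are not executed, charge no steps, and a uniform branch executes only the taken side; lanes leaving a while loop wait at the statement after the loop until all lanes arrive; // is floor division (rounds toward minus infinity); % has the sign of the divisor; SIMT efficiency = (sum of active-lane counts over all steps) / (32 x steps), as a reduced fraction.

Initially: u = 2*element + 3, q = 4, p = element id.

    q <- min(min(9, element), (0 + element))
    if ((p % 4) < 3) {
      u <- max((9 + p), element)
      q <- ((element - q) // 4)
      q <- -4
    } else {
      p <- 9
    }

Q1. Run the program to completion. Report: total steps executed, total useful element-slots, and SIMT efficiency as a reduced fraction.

Answer: 6 steps, 144 useful, 3/4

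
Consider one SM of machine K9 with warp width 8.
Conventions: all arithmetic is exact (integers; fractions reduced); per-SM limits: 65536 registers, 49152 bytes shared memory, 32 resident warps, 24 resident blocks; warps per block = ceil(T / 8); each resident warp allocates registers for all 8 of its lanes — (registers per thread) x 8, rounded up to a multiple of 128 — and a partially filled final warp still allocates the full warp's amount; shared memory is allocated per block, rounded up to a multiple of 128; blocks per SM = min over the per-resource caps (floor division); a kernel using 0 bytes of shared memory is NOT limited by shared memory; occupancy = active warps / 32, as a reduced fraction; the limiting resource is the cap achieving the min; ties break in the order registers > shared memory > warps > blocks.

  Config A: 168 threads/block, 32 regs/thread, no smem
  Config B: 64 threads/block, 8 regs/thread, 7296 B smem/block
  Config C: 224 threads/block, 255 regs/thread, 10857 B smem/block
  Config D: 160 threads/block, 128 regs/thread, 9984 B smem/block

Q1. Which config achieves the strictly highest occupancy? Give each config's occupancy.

occupancies: A 21/32, B 1, C 7/8, D 5/8

Answer: B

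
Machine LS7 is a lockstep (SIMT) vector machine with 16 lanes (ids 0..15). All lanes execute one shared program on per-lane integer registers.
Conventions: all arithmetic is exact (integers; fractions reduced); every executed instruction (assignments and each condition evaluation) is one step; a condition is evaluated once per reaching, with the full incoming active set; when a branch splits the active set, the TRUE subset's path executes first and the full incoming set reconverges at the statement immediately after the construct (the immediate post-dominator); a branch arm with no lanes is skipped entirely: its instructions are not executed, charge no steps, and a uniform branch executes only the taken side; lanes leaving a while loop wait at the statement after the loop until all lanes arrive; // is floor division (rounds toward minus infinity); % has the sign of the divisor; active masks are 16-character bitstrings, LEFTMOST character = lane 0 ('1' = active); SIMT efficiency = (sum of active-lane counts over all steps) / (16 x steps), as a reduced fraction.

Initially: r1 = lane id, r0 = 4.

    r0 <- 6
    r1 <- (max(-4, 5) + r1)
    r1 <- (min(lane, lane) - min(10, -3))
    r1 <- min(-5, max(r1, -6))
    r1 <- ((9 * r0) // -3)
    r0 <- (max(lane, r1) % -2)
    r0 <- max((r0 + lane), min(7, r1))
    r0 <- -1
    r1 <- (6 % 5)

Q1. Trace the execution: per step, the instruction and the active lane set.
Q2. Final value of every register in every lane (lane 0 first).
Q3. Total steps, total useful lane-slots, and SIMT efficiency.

step 0: r0 <- 6                      1111111111111111
step 1: r1 <- (max(-4, 5) + r1)      1111111111111111
step 2: r1 <- (min(lane, lane) - min(10, -3)) 1111111111111111
step 3: r1 <- min(-5, max(r1, -6))   1111111111111111
step 4: r1 <- ((9 * r0) // -3)       1111111111111111
step 5: r0 <- (max(lane, r1) % -2)   1111111111111111
step 6: r0 <- max((r0 + lane), min(7, r1)) 1111111111111111
step 7: r0 <- -1                     1111111111111111
step 8: r1 <- (6 % 5)                1111111111111111

Answer: 9 steps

r1: 1,1,1,1,1,1,1,1,1,1,1,1,1,1,1,1
r0: -1,-1,-1,-1,-1,-1,-1,-1,-1,-1,-1,-1,-1,-1,-1,-1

steps = 9; useful = 144; efficiency = 144/144 = 1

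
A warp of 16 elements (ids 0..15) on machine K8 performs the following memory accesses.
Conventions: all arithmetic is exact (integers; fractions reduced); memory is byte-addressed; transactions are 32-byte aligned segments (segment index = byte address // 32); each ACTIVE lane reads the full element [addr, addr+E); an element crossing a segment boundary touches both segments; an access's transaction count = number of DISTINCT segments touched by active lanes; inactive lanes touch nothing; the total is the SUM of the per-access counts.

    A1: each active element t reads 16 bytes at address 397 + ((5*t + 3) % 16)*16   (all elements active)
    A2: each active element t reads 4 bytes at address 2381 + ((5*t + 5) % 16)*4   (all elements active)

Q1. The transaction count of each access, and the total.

A1: 9 transactions
A2: 3 transactions

Answer: 9,3; total 12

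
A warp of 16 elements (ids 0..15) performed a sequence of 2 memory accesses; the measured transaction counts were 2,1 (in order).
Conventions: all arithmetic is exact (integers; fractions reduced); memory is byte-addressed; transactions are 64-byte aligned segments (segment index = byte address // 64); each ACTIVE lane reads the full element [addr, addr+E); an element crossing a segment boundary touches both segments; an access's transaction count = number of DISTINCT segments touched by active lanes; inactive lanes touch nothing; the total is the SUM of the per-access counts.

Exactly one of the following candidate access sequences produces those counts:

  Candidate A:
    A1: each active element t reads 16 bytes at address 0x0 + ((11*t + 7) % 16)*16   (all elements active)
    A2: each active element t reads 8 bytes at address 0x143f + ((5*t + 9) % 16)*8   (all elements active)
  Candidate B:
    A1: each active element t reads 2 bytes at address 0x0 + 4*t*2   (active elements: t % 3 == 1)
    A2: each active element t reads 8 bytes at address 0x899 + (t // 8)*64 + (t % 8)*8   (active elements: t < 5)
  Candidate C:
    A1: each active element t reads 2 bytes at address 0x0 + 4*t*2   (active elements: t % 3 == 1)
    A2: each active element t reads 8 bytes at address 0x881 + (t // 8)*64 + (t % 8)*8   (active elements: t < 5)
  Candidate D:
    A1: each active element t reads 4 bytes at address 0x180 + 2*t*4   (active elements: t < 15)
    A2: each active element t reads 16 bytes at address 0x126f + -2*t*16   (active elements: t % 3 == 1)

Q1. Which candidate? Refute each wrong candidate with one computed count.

A: A1 gives 4 transactions, not 2
B: A2 gives 2 transactions, not 1
D: A2 gives 5 transactions, not 1
C: all counts match (2,1)

Answer: C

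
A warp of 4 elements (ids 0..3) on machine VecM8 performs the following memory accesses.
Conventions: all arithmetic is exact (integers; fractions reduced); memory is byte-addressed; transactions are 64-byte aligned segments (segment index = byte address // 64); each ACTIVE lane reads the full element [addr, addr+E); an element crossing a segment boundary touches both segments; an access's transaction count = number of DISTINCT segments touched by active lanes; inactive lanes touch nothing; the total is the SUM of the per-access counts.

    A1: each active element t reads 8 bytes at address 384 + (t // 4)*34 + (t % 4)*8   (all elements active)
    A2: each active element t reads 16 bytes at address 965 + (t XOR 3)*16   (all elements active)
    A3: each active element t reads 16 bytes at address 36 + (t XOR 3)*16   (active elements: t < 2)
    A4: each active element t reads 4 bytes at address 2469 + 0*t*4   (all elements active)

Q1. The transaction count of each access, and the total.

A1: 1 transaction
A2: 2 transactions
A3: 1 transaction
A4: 1 transaction

Answer: 1,2,1,1; total 5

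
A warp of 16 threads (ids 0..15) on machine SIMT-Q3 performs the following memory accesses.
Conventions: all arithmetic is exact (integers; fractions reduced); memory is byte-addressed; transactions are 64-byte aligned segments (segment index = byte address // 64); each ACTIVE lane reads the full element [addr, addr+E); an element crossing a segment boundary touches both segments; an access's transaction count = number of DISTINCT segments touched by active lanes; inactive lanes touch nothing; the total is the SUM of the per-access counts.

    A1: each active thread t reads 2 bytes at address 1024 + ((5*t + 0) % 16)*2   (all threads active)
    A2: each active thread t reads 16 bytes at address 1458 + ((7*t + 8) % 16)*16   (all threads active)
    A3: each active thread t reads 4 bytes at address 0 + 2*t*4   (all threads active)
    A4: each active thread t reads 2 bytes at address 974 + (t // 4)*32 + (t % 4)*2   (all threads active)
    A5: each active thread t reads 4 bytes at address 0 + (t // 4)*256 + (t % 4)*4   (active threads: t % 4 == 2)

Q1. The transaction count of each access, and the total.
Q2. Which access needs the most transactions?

A1: 1 transaction
A2: 5 transactions
A3: 2 transactions
A4: 2 transactions
A5: 4 transactions

Answer: 1,5,2,2,4; total 14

Answer: A2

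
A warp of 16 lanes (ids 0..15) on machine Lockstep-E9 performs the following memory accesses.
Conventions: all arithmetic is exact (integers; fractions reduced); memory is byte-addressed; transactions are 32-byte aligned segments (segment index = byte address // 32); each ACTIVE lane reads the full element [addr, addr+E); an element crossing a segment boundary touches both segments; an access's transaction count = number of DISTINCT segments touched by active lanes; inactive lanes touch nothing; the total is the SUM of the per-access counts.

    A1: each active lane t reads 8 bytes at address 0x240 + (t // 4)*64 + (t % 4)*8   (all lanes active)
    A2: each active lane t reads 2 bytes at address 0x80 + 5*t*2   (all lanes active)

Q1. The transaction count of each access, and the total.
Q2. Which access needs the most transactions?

A1: 4 transactions
A2: 5 transactions

Answer: 4,5; total 9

Answer: A2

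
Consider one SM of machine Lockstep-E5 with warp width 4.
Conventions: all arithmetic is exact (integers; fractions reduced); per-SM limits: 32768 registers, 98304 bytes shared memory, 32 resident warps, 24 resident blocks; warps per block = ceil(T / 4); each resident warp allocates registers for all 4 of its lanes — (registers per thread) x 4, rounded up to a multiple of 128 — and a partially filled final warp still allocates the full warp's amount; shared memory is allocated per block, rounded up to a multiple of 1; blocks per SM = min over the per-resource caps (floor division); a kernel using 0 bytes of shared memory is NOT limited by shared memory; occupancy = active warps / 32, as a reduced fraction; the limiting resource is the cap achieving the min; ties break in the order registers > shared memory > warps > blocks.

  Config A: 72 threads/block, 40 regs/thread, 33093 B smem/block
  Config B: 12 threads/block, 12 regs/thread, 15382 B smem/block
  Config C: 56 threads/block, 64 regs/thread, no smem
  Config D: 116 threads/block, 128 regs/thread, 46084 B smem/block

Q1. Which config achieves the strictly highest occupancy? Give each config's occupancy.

occupancies: A 9/16, B 9/16, C 7/8, D 29/32

Answer: D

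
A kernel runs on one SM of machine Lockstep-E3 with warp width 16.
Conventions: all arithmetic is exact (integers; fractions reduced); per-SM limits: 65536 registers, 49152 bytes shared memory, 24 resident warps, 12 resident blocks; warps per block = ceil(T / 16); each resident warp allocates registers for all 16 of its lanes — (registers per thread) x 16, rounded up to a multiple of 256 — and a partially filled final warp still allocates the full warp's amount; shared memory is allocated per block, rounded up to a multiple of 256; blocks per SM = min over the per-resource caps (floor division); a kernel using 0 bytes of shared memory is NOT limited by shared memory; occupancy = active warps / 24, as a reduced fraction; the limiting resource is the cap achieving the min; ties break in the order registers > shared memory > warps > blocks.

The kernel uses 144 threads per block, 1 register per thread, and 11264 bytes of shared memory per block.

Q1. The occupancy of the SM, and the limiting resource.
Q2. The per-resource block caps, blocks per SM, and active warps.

Answer: occupancy 3/4, limited by warps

registers: 28 blocks
shared memory: 4 blocks
warps: 2 blocks
blocks: 12 blocks

Answer: 2 blocks, 18 active warps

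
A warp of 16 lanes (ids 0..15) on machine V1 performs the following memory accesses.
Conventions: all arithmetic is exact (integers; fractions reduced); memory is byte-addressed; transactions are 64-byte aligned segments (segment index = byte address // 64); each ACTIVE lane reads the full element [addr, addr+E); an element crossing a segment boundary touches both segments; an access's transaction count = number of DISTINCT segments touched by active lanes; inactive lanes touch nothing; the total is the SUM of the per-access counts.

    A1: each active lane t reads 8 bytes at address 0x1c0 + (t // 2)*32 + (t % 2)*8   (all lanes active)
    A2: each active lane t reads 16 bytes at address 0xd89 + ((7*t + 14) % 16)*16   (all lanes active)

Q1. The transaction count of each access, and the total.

A1: 4 transactions
A2: 5 transactions

Answer: 4,5; total 9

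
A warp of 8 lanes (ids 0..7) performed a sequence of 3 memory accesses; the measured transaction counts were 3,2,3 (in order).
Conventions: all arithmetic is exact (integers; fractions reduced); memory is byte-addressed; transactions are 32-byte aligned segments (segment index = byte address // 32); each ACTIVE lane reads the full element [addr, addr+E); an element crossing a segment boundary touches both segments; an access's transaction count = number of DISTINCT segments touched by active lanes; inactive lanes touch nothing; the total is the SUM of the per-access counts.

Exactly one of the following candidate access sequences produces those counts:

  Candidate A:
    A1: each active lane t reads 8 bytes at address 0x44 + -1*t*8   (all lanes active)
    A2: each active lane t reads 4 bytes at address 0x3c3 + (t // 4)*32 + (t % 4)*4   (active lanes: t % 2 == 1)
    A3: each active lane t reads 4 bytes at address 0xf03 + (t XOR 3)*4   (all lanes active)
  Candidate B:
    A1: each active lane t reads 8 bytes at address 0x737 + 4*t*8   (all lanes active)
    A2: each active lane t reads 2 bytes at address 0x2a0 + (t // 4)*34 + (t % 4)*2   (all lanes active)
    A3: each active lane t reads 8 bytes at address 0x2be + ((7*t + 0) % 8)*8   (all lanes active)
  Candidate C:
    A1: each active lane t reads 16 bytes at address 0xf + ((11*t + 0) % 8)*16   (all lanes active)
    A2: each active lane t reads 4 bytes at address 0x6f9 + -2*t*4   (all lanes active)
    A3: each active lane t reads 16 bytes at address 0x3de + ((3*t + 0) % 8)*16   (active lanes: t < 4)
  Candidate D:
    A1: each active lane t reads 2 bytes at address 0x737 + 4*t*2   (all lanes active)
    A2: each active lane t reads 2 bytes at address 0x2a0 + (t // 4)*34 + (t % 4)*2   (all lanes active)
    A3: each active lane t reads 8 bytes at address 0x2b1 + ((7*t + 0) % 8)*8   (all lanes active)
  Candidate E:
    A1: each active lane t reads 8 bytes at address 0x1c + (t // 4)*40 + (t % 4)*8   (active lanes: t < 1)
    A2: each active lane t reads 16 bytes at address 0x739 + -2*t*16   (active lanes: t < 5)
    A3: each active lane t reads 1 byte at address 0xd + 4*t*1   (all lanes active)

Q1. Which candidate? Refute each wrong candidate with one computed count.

A: A3 gives 2 transactions, not 3
B: A1 gives 8 transactions, not 3
C: A1 gives 5 transactions, not 3
E: A1 gives 2 transactions, not 3
D: all counts match (3,2,3)

Answer: D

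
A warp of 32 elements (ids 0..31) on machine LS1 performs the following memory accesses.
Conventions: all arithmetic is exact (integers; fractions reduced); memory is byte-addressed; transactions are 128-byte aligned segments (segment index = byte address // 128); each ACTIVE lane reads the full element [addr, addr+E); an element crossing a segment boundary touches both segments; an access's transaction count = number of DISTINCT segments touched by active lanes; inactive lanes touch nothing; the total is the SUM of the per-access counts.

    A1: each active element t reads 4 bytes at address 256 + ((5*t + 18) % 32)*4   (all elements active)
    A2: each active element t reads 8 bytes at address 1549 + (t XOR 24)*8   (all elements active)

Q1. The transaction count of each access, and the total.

A1: 1 transaction
A2: 3 transactions

Answer: 1,3; total 4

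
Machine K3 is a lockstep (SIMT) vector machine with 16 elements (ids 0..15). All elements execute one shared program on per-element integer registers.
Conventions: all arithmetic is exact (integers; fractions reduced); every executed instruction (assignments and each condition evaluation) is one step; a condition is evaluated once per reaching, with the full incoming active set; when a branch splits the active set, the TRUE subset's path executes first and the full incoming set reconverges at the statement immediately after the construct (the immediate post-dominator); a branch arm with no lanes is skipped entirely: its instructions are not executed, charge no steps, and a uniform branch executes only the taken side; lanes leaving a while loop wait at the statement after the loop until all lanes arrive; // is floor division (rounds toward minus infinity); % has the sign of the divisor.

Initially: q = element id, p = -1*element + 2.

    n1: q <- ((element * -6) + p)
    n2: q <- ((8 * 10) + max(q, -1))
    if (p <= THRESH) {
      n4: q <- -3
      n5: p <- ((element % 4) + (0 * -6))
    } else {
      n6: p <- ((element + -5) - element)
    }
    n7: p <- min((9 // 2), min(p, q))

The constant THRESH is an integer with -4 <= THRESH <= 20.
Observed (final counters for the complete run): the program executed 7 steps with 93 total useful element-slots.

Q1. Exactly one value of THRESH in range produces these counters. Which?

Answer: THRESH = -1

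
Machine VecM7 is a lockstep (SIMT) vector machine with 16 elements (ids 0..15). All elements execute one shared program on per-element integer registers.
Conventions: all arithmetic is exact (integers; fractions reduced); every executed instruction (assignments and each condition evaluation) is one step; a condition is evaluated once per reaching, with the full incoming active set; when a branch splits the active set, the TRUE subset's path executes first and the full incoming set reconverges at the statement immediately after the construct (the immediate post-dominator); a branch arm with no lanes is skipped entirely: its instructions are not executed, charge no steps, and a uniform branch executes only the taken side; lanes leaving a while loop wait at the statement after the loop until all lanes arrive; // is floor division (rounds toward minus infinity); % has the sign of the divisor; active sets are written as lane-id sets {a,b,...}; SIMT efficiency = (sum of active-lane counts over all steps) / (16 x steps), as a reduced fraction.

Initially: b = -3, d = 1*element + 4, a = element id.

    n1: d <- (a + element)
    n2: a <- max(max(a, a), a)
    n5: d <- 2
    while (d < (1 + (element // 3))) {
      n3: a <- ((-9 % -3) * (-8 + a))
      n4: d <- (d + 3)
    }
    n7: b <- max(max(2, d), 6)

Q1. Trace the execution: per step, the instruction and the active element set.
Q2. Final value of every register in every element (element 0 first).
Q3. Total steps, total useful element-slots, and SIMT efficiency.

step 0: d <- (a + element)           {0,1,2,3,4,5,6,7,8,9,10,11,12,13,14,15}
step 1: a <- max(max(a, a), a)       {0,1,2,3,4,5,6,7,8,9,10,11,12,13,14,15}
step 2: d <- 2                       {0,1,2,3,4,5,6,7,8,9,10,11,12,13,14,15}
step 3: eval (d < (1 + (element // 3))) {0,1,2,3,4,5,6,7,8,9,10,11,12,13,14,15}
step 4: a <- ((-9 % -3) * (-8 + a))  {6,7,8,9,10,11,12,13,14,15}
step 5: d <- (d + 3)                 {6,7,8,9,10,11,12,13,14,15}
step 6: eval (d < (1 + (element // 3))) {6,7,8,9,10,11,12,13,14,15}
step 7: a <- ((-9 % -3) * (-8 + a))  {15}
step 8: d <- (d + 3)                 {15}
step 9: eval (d < (1 + (element // 3))) {15}
step 10: b <- max(max(2, d), 6)       {0,1,2,3,4,5,6,7,8,9,10,11,12,13,14,15}

Answer: 11 steps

b: 6,6,6,6,6,6,6,6,6,6,6,6,6,6,6,8
d: 2,2,2,2,2,2,5,5,5,5,5,5,5,5,5,8
a: 0,1,2,3,4,5,0,0,0,0,0,0,0,0,0,0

steps = 11; useful = 113; efficiency = 113/176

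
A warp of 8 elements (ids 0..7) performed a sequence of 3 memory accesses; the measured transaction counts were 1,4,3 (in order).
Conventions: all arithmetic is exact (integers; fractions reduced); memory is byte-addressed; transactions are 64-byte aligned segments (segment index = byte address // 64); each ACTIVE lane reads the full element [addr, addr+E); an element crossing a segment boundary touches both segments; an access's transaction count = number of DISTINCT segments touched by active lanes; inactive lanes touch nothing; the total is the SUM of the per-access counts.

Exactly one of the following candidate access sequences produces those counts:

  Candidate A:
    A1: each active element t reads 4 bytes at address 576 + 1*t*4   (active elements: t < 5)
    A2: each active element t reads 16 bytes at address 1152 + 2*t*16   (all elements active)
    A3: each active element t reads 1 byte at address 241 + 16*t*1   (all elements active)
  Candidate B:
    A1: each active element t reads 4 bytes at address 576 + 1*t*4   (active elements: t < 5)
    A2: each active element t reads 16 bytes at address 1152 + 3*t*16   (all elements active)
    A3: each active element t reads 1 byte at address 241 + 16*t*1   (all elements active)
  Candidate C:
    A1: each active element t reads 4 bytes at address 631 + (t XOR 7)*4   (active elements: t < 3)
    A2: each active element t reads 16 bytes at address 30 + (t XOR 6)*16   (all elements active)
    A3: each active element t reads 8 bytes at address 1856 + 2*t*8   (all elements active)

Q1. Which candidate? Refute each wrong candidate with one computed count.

B: A2 gives 6 transactions, not 4
C: A2 gives 3 transactions, not 4
A: all counts match (1,4,3)

Answer: A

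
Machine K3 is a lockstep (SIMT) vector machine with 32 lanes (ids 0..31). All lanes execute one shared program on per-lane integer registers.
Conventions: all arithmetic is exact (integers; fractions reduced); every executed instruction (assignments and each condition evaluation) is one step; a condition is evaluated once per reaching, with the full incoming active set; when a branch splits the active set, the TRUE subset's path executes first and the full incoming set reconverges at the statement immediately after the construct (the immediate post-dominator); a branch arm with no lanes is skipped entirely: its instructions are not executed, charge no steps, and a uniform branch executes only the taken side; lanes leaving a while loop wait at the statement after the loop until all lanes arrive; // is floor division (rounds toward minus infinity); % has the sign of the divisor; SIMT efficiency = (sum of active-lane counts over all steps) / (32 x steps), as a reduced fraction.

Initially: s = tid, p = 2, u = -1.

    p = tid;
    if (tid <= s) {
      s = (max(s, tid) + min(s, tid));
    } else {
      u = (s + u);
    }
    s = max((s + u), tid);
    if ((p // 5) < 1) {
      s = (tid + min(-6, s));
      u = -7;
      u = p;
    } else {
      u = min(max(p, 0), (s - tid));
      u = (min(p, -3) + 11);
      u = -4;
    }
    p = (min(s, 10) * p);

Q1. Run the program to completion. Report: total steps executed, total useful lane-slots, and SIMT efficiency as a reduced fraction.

Answer: 12 steps, 288 useful, 3/4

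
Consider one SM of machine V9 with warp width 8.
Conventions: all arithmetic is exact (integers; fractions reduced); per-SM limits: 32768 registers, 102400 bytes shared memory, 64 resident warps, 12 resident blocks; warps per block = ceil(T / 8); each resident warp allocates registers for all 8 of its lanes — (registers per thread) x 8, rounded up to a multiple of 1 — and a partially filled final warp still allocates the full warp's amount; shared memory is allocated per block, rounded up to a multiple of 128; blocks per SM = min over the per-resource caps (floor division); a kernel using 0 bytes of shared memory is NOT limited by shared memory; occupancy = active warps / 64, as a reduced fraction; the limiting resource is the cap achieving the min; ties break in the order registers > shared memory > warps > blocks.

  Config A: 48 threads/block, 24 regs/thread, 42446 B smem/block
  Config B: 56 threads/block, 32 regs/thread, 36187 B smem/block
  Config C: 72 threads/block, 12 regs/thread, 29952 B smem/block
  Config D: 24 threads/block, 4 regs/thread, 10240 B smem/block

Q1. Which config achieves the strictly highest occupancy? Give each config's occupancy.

occupancies: A 3/16, B 7/32, C 27/64, D 15/32

Answer: D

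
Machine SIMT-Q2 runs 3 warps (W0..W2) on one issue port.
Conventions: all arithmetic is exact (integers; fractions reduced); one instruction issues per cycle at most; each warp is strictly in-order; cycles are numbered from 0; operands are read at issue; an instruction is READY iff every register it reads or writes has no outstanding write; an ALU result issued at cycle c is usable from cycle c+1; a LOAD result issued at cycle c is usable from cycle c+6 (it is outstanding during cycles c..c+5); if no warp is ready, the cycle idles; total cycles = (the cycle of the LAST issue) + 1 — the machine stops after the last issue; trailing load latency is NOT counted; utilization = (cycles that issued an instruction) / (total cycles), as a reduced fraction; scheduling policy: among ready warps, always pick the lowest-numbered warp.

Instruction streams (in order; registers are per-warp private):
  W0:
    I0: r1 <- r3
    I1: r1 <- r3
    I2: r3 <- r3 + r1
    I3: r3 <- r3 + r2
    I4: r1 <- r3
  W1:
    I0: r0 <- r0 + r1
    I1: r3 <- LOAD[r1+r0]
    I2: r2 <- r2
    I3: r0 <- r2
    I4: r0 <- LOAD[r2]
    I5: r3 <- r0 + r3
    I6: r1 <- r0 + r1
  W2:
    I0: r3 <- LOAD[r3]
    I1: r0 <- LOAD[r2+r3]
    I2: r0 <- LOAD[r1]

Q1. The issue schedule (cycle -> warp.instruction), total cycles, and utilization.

cycle 0: W0.I0
cycle 1: W0.I1
cycle 2: W0.I2
cycle 3: W0.I3
cycle 4: W0.I4
cycle 5: W1.I0
cycle 6: W1.I1
cycle 7: W1.I2
cycle 8: W1.I3
cycle 9: W1.I4
cycle 10: W2.I0
cycle 11: idle
cycle 12: idle
cycle 13: idle
cycle 14: idle
cycle 15: W1.I5
cycle 16: W1.I6
cycle 17: W2.I1
cycle 18: idle
cycle 19: idle
cycle 20: idle
cycle 21: idle
cycle 22: idle
cycle 23: W2.I2

Answer: 24 cycles, utilization 5/8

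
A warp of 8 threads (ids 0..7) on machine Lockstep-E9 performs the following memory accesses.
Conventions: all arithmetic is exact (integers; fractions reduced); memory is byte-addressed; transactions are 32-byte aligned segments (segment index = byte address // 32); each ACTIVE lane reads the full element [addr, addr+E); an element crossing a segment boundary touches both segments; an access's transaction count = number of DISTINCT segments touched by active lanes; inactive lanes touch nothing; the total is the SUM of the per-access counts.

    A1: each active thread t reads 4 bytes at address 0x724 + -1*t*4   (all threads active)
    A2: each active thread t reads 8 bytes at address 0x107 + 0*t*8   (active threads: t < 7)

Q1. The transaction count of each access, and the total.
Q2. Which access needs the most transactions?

A1: 2 transactions
A2: 1 transaction

Answer: 2,1; total 3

Answer: A1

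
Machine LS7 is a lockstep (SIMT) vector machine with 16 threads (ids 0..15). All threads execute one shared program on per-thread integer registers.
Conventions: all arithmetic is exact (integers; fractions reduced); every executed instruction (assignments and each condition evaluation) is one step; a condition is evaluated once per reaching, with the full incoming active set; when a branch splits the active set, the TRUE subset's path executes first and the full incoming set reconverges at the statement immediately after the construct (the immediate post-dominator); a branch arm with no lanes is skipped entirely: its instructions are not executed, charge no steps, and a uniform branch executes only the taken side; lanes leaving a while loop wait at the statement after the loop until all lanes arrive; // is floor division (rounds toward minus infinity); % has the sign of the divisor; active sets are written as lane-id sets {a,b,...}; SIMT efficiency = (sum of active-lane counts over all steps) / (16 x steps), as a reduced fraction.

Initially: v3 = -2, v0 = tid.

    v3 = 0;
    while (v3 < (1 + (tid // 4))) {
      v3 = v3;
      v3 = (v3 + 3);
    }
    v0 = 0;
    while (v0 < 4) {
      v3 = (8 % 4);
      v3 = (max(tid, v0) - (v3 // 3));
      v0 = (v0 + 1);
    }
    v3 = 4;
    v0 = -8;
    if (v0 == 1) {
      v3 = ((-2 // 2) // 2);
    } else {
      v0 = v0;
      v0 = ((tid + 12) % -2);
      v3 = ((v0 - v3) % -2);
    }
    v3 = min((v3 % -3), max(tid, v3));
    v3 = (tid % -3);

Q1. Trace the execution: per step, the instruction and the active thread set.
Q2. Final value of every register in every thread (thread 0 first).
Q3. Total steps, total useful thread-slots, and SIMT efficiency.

step 0: v3 <- 0                      {0,1,2,3,4,5,6,7,8,9,10,11,12,13,14,15}
step 1: eval (v3 < (1 + (tid // 4))) {0,1,2,3,4,5,6,7,8,9,10,11,12,13,14,15}
step 2: v3 <- v3                     {0,1,2,3,4,5,6,7,8,9,10,11,12,13,14,15}
step 3: v3 <- (v3 + 3)               {0,1,2,3,4,5,6,7,8,9,10,11,12,13,14,15}
step 4: eval (v3 < (1 + (tid // 4))) {0,1,2,3,4,5,6,7,8,9,10,11,12,13,14,15}
step 5: v3 <- v3                     {12,13,14,15}
step 6: v3 <- (v3 + 3)               {12,13,14,15}
step 7: eval (v3 < (1 + (tid // 4))) {12,13,14,15}
step 8: v0 <- 0                      {0,1,2,3,4,5,6,7,8,9,10,11,12,13,14,15}
step 9: eval (v0 < 4)                {0,1,2,3,4,5,6,7,8,9,10,11,12,13,14,15}
step 10: v3 <- (8 % 4)                {0,1,2,3,4,5,6,7,8,9,10,11,12,13,14,15}
step 11: v3 <- (max(tid, v0) - (v3 // 3)) {0,1,2,3,4,5,6,7,8,9,10,11,12,13,14,15}
step 12: v0 <- (v0 + 1)               {0,1,2,3,4,5,6,7,8,9,10,11,12,13,14,15}
step 13: eval (v0 < 4)                {0,1,2,3,4,5,6,7,8,9,10,11,12,13,14,15}
step 14: v3 <- (8 % 4)                {0,1,2,3,4,5,6,7,8,9,10,11,12,13,14,15}
step 15: v3 <- (max(tid, v0) - (v3 // 3)) {0,1,2,3,4,5,6,7,8,9,10,11,12,13,14,15}
step 16: v0 <- (v0 + 1)               {0,1,2,3,4,5,6,7,8,9,10,11,12,13,14,15}
step 17: eval (v0 < 4)                {0,1,2,3,4,5,6,7,8,9,10,11,12,13,14,15}
step 18: v3 <- (8 % 4)                {0,1,2,3,4,5,6,7,8,9,10,11,12,13,14,15}
step 19: v3 <- (max(tid, v0) - (v3 // 3)) {0,1,2,3,4,5,6,7,8,9,10,11,12,13,14,15}
step 20: v0 <- (v0 + 1)               {0,1,2,3,4,5,6,7,8,9,10,11,12,13,14,15}
step 21: eval (v0 < 4)                {0,1,2,3,4,5,6,7,8,9,10,11,12,13,14,15}
step 22: v3 <- (8 % 4)                {0,1,2,3,4,5,6,7,8,9,10,11,12,13,14,15}
step 23: v3 <- (max(tid, v0) - (v3 // 3)) {0,1,2,3,4,5,6,7,8,9,10,11,12,13,14,15}
step 24: v0 <- (v0 + 1)               {0,1,2,3,4,5,6,7,8,9,10,11,12,13,14,15}
step 25: eval (v0 < 4)                {0,1,2,3,4,5,6,7,8,9,10,11,12,13,14,15}
step 26: v3 <- 4                      {0,1,2,3,4,5,6,7,8,9,10,11,12,13,14,15}
step 27: v0 <- -8                     {0,1,2,3,4,5,6,7,8,9,10,11,12,13,14,15}
step 28: eval (v0 == 1)               {0,1,2,3,4,5,6,7,8,9,10,11,12,13,14,15}
step 29: v0 <- v0                     {0,1,2,3,4,5,6,7,8,9,10,11,12,13,14,15}
step 30: v0 <- ((tid + 12) % -2)      {0,1,2,3,4,5,6,7,8,9,10,11,12,13,14,15}
step 31: v3 <- ((v0 - v3) % -2)       {0,1,2,3,4,5,6,7,8,9,10,11,12,13,14,15}
step 32: v3 <- min((v3 % -3), max(tid, v3)) {0,1,2,3,4,5,6,7,8,9,10,11,12,13,14,15}
step 33: v3 <- (tid % -3)             {0,1,2,3,4,5,6,7,8,9,10,11,12,13,14,15}

Answer: 34 steps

v3: 0,-2,-1,0,-2,-1,0,-2,-1,0,-2,-1,0,-2,-1,0
v0: 0,-1,0,-1,0,-1,0,-1,0,-1,0,-1,0,-1,0,-1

steps = 34; useful = 508; efficiency = 508/544 = 127/136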